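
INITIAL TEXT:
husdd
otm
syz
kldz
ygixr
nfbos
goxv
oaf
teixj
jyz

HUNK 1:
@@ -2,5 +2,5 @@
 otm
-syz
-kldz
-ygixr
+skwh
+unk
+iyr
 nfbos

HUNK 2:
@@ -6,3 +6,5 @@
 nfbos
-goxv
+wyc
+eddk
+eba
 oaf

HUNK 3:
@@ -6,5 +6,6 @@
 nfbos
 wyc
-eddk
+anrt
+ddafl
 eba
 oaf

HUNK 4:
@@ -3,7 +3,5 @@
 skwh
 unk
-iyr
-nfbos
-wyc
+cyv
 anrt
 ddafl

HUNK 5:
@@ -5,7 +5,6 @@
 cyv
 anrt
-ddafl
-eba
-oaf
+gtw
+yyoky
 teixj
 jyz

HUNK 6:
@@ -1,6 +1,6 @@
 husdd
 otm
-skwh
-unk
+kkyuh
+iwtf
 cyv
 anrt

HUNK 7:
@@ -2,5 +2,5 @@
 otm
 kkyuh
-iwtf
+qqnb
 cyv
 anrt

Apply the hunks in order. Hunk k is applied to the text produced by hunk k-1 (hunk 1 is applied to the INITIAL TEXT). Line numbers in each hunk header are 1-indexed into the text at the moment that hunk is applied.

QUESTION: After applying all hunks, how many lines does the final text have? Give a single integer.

Hunk 1: at line 2 remove [syz,kldz,ygixr] add [skwh,unk,iyr] -> 10 lines: husdd otm skwh unk iyr nfbos goxv oaf teixj jyz
Hunk 2: at line 6 remove [goxv] add [wyc,eddk,eba] -> 12 lines: husdd otm skwh unk iyr nfbos wyc eddk eba oaf teixj jyz
Hunk 3: at line 6 remove [eddk] add [anrt,ddafl] -> 13 lines: husdd otm skwh unk iyr nfbos wyc anrt ddafl eba oaf teixj jyz
Hunk 4: at line 3 remove [iyr,nfbos,wyc] add [cyv] -> 11 lines: husdd otm skwh unk cyv anrt ddafl eba oaf teixj jyz
Hunk 5: at line 5 remove [ddafl,eba,oaf] add [gtw,yyoky] -> 10 lines: husdd otm skwh unk cyv anrt gtw yyoky teixj jyz
Hunk 6: at line 1 remove [skwh,unk] add [kkyuh,iwtf] -> 10 lines: husdd otm kkyuh iwtf cyv anrt gtw yyoky teixj jyz
Hunk 7: at line 2 remove [iwtf] add [qqnb] -> 10 lines: husdd otm kkyuh qqnb cyv anrt gtw yyoky teixj jyz
Final line count: 10

Answer: 10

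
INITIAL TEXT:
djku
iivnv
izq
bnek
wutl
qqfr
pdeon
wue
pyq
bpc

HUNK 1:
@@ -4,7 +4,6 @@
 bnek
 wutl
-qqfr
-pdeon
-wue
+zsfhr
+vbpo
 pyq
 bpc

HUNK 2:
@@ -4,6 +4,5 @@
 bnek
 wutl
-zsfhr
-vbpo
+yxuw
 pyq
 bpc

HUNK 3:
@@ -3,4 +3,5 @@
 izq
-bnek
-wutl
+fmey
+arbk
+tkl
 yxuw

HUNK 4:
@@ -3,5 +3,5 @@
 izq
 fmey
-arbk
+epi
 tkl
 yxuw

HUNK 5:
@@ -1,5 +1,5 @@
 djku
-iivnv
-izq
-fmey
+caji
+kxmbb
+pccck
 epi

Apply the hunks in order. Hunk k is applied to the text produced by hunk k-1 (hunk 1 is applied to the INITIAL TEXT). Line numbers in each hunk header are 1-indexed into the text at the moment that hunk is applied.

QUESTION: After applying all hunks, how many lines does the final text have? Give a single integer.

Answer: 9

Derivation:
Hunk 1: at line 4 remove [qqfr,pdeon,wue] add [zsfhr,vbpo] -> 9 lines: djku iivnv izq bnek wutl zsfhr vbpo pyq bpc
Hunk 2: at line 4 remove [zsfhr,vbpo] add [yxuw] -> 8 lines: djku iivnv izq bnek wutl yxuw pyq bpc
Hunk 3: at line 3 remove [bnek,wutl] add [fmey,arbk,tkl] -> 9 lines: djku iivnv izq fmey arbk tkl yxuw pyq bpc
Hunk 4: at line 3 remove [arbk] add [epi] -> 9 lines: djku iivnv izq fmey epi tkl yxuw pyq bpc
Hunk 5: at line 1 remove [iivnv,izq,fmey] add [caji,kxmbb,pccck] -> 9 lines: djku caji kxmbb pccck epi tkl yxuw pyq bpc
Final line count: 9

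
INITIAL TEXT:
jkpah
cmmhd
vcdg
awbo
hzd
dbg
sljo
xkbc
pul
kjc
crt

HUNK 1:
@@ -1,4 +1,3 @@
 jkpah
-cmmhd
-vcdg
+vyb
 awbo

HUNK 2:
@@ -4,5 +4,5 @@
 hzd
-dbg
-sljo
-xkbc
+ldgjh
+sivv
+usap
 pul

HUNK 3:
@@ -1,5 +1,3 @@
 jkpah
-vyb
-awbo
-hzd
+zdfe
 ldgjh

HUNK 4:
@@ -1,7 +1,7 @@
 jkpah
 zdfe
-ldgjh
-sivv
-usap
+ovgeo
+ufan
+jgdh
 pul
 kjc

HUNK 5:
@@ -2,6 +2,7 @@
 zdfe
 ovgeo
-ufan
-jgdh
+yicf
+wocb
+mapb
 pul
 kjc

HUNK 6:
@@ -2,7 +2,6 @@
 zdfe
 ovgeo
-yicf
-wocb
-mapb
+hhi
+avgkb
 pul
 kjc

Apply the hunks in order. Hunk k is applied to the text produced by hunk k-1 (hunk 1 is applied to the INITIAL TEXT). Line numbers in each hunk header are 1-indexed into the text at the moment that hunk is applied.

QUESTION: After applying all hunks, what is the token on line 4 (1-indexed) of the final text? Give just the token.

Hunk 1: at line 1 remove [cmmhd,vcdg] add [vyb] -> 10 lines: jkpah vyb awbo hzd dbg sljo xkbc pul kjc crt
Hunk 2: at line 4 remove [dbg,sljo,xkbc] add [ldgjh,sivv,usap] -> 10 lines: jkpah vyb awbo hzd ldgjh sivv usap pul kjc crt
Hunk 3: at line 1 remove [vyb,awbo,hzd] add [zdfe] -> 8 lines: jkpah zdfe ldgjh sivv usap pul kjc crt
Hunk 4: at line 1 remove [ldgjh,sivv,usap] add [ovgeo,ufan,jgdh] -> 8 lines: jkpah zdfe ovgeo ufan jgdh pul kjc crt
Hunk 5: at line 2 remove [ufan,jgdh] add [yicf,wocb,mapb] -> 9 lines: jkpah zdfe ovgeo yicf wocb mapb pul kjc crt
Hunk 6: at line 2 remove [yicf,wocb,mapb] add [hhi,avgkb] -> 8 lines: jkpah zdfe ovgeo hhi avgkb pul kjc crt
Final line 4: hhi

Answer: hhi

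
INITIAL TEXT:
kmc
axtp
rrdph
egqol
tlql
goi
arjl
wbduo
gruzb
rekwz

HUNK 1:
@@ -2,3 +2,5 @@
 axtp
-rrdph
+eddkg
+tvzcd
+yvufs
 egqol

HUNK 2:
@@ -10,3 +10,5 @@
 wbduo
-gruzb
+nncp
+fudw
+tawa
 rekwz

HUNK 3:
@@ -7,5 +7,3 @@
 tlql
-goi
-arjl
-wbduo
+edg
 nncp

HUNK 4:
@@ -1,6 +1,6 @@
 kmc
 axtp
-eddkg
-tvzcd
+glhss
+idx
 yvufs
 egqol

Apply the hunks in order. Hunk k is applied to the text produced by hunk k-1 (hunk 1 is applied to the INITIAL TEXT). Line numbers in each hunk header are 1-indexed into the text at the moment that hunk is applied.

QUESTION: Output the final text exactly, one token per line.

Answer: kmc
axtp
glhss
idx
yvufs
egqol
tlql
edg
nncp
fudw
tawa
rekwz

Derivation:
Hunk 1: at line 2 remove [rrdph] add [eddkg,tvzcd,yvufs] -> 12 lines: kmc axtp eddkg tvzcd yvufs egqol tlql goi arjl wbduo gruzb rekwz
Hunk 2: at line 10 remove [gruzb] add [nncp,fudw,tawa] -> 14 lines: kmc axtp eddkg tvzcd yvufs egqol tlql goi arjl wbduo nncp fudw tawa rekwz
Hunk 3: at line 7 remove [goi,arjl,wbduo] add [edg] -> 12 lines: kmc axtp eddkg tvzcd yvufs egqol tlql edg nncp fudw tawa rekwz
Hunk 4: at line 1 remove [eddkg,tvzcd] add [glhss,idx] -> 12 lines: kmc axtp glhss idx yvufs egqol tlql edg nncp fudw tawa rekwz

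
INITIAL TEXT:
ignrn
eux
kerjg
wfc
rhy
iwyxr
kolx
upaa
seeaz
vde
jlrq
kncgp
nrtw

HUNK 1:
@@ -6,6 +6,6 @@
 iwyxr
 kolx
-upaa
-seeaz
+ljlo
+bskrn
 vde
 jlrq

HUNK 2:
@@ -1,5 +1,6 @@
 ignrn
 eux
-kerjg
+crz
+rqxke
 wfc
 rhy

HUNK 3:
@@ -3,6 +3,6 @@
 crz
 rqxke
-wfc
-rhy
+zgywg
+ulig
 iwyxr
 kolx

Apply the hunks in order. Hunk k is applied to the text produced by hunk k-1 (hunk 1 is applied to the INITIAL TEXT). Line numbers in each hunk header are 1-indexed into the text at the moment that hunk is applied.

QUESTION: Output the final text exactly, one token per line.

Answer: ignrn
eux
crz
rqxke
zgywg
ulig
iwyxr
kolx
ljlo
bskrn
vde
jlrq
kncgp
nrtw

Derivation:
Hunk 1: at line 6 remove [upaa,seeaz] add [ljlo,bskrn] -> 13 lines: ignrn eux kerjg wfc rhy iwyxr kolx ljlo bskrn vde jlrq kncgp nrtw
Hunk 2: at line 1 remove [kerjg] add [crz,rqxke] -> 14 lines: ignrn eux crz rqxke wfc rhy iwyxr kolx ljlo bskrn vde jlrq kncgp nrtw
Hunk 3: at line 3 remove [wfc,rhy] add [zgywg,ulig] -> 14 lines: ignrn eux crz rqxke zgywg ulig iwyxr kolx ljlo bskrn vde jlrq kncgp nrtw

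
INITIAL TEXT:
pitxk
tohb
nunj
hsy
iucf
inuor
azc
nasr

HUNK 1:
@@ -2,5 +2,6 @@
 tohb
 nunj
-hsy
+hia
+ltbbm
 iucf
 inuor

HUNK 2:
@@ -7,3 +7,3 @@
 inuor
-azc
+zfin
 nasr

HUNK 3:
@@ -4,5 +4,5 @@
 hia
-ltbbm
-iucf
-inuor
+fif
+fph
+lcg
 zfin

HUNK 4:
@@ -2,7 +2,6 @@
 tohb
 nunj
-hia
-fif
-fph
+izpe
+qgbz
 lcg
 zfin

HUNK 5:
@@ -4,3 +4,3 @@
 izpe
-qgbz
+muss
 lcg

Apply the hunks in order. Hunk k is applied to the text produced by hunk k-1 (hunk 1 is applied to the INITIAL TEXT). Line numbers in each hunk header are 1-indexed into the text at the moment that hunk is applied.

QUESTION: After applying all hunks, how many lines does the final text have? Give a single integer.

Answer: 8

Derivation:
Hunk 1: at line 2 remove [hsy] add [hia,ltbbm] -> 9 lines: pitxk tohb nunj hia ltbbm iucf inuor azc nasr
Hunk 2: at line 7 remove [azc] add [zfin] -> 9 lines: pitxk tohb nunj hia ltbbm iucf inuor zfin nasr
Hunk 3: at line 4 remove [ltbbm,iucf,inuor] add [fif,fph,lcg] -> 9 lines: pitxk tohb nunj hia fif fph lcg zfin nasr
Hunk 4: at line 2 remove [hia,fif,fph] add [izpe,qgbz] -> 8 lines: pitxk tohb nunj izpe qgbz lcg zfin nasr
Hunk 5: at line 4 remove [qgbz] add [muss] -> 8 lines: pitxk tohb nunj izpe muss lcg zfin nasr
Final line count: 8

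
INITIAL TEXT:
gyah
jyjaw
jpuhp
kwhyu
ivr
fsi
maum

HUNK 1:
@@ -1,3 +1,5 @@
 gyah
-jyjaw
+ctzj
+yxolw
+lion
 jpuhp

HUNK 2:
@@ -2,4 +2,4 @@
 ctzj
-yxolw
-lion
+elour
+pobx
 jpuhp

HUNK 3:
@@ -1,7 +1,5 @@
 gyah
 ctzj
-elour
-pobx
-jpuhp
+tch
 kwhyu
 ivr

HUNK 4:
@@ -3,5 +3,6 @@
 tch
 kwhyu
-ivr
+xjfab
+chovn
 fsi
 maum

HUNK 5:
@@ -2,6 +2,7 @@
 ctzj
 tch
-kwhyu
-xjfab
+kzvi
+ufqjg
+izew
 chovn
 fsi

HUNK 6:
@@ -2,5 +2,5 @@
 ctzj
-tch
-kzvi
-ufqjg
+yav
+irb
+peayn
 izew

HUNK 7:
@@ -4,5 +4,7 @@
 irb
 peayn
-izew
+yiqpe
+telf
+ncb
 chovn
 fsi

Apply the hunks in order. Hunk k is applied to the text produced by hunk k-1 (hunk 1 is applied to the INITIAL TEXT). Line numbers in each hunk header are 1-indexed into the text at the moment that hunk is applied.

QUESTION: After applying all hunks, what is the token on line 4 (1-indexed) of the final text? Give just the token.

Answer: irb

Derivation:
Hunk 1: at line 1 remove [jyjaw] add [ctzj,yxolw,lion] -> 9 lines: gyah ctzj yxolw lion jpuhp kwhyu ivr fsi maum
Hunk 2: at line 2 remove [yxolw,lion] add [elour,pobx] -> 9 lines: gyah ctzj elour pobx jpuhp kwhyu ivr fsi maum
Hunk 3: at line 1 remove [elour,pobx,jpuhp] add [tch] -> 7 lines: gyah ctzj tch kwhyu ivr fsi maum
Hunk 4: at line 3 remove [ivr] add [xjfab,chovn] -> 8 lines: gyah ctzj tch kwhyu xjfab chovn fsi maum
Hunk 5: at line 2 remove [kwhyu,xjfab] add [kzvi,ufqjg,izew] -> 9 lines: gyah ctzj tch kzvi ufqjg izew chovn fsi maum
Hunk 6: at line 2 remove [tch,kzvi,ufqjg] add [yav,irb,peayn] -> 9 lines: gyah ctzj yav irb peayn izew chovn fsi maum
Hunk 7: at line 4 remove [izew] add [yiqpe,telf,ncb] -> 11 lines: gyah ctzj yav irb peayn yiqpe telf ncb chovn fsi maum
Final line 4: irb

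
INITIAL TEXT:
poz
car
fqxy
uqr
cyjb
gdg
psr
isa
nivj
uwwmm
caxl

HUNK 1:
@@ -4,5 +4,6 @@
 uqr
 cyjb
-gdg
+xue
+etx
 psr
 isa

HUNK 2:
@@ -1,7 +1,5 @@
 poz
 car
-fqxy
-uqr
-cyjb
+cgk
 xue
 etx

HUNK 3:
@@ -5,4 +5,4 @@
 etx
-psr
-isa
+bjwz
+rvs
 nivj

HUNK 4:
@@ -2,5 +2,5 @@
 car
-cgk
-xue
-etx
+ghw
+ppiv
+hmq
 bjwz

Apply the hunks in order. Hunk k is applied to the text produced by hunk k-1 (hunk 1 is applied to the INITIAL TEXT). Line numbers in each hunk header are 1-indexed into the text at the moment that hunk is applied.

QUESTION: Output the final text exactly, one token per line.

Hunk 1: at line 4 remove [gdg] add [xue,etx] -> 12 lines: poz car fqxy uqr cyjb xue etx psr isa nivj uwwmm caxl
Hunk 2: at line 1 remove [fqxy,uqr,cyjb] add [cgk] -> 10 lines: poz car cgk xue etx psr isa nivj uwwmm caxl
Hunk 3: at line 5 remove [psr,isa] add [bjwz,rvs] -> 10 lines: poz car cgk xue etx bjwz rvs nivj uwwmm caxl
Hunk 4: at line 2 remove [cgk,xue,etx] add [ghw,ppiv,hmq] -> 10 lines: poz car ghw ppiv hmq bjwz rvs nivj uwwmm caxl

Answer: poz
car
ghw
ppiv
hmq
bjwz
rvs
nivj
uwwmm
caxl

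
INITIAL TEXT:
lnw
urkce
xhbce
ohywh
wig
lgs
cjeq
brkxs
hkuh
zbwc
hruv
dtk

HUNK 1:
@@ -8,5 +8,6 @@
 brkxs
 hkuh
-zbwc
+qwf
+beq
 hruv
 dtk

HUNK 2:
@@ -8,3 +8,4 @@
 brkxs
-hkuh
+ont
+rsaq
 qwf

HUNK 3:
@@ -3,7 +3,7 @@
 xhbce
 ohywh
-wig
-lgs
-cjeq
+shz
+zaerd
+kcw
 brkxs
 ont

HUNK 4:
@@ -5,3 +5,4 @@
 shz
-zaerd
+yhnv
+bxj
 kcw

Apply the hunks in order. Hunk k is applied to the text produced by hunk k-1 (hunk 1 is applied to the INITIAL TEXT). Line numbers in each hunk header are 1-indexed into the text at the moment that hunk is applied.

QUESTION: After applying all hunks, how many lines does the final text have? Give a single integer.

Answer: 15

Derivation:
Hunk 1: at line 8 remove [zbwc] add [qwf,beq] -> 13 lines: lnw urkce xhbce ohywh wig lgs cjeq brkxs hkuh qwf beq hruv dtk
Hunk 2: at line 8 remove [hkuh] add [ont,rsaq] -> 14 lines: lnw urkce xhbce ohywh wig lgs cjeq brkxs ont rsaq qwf beq hruv dtk
Hunk 3: at line 3 remove [wig,lgs,cjeq] add [shz,zaerd,kcw] -> 14 lines: lnw urkce xhbce ohywh shz zaerd kcw brkxs ont rsaq qwf beq hruv dtk
Hunk 4: at line 5 remove [zaerd] add [yhnv,bxj] -> 15 lines: lnw urkce xhbce ohywh shz yhnv bxj kcw brkxs ont rsaq qwf beq hruv dtk
Final line count: 15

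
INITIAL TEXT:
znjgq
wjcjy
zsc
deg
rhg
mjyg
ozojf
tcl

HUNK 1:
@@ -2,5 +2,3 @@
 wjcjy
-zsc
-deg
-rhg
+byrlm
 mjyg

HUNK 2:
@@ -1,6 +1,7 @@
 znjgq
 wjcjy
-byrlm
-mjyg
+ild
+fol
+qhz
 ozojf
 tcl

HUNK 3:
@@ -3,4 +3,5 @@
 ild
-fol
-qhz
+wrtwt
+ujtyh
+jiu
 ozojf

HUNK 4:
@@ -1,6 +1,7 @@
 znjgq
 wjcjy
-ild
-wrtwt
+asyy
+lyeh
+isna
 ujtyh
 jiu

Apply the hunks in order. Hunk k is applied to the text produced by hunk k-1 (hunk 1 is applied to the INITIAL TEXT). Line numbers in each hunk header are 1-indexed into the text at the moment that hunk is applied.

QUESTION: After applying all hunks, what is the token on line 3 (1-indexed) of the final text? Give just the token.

Answer: asyy

Derivation:
Hunk 1: at line 2 remove [zsc,deg,rhg] add [byrlm] -> 6 lines: znjgq wjcjy byrlm mjyg ozojf tcl
Hunk 2: at line 1 remove [byrlm,mjyg] add [ild,fol,qhz] -> 7 lines: znjgq wjcjy ild fol qhz ozojf tcl
Hunk 3: at line 3 remove [fol,qhz] add [wrtwt,ujtyh,jiu] -> 8 lines: znjgq wjcjy ild wrtwt ujtyh jiu ozojf tcl
Hunk 4: at line 1 remove [ild,wrtwt] add [asyy,lyeh,isna] -> 9 lines: znjgq wjcjy asyy lyeh isna ujtyh jiu ozojf tcl
Final line 3: asyy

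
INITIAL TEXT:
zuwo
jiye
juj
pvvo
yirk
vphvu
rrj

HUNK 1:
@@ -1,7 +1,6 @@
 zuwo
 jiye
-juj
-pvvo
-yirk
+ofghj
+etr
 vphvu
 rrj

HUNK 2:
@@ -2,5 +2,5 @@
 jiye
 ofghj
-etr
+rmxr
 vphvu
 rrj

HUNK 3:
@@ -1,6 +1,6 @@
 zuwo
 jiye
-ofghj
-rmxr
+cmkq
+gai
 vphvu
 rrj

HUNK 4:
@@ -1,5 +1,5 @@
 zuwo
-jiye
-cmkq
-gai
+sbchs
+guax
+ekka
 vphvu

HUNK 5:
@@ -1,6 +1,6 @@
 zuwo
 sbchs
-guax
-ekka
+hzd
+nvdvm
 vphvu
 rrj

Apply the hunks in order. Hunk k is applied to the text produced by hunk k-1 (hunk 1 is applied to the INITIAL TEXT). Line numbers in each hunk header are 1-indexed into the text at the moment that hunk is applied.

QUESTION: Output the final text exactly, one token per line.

Answer: zuwo
sbchs
hzd
nvdvm
vphvu
rrj

Derivation:
Hunk 1: at line 1 remove [juj,pvvo,yirk] add [ofghj,etr] -> 6 lines: zuwo jiye ofghj etr vphvu rrj
Hunk 2: at line 2 remove [etr] add [rmxr] -> 6 lines: zuwo jiye ofghj rmxr vphvu rrj
Hunk 3: at line 1 remove [ofghj,rmxr] add [cmkq,gai] -> 6 lines: zuwo jiye cmkq gai vphvu rrj
Hunk 4: at line 1 remove [jiye,cmkq,gai] add [sbchs,guax,ekka] -> 6 lines: zuwo sbchs guax ekka vphvu rrj
Hunk 5: at line 1 remove [guax,ekka] add [hzd,nvdvm] -> 6 lines: zuwo sbchs hzd nvdvm vphvu rrj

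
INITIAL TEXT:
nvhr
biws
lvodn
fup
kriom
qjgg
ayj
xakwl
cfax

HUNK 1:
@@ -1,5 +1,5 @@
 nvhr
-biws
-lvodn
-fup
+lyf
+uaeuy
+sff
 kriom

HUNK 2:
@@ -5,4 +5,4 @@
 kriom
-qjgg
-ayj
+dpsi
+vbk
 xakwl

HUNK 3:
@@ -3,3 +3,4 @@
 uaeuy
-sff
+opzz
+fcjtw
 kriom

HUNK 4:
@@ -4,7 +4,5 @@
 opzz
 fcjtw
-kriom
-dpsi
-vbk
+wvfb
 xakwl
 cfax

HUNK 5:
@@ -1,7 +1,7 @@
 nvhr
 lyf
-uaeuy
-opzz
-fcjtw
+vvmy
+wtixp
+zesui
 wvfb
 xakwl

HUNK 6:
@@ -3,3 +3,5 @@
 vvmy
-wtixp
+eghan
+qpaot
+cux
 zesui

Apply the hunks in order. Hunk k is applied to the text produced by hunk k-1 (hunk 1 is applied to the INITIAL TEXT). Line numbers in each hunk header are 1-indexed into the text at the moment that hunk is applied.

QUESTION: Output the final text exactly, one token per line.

Answer: nvhr
lyf
vvmy
eghan
qpaot
cux
zesui
wvfb
xakwl
cfax

Derivation:
Hunk 1: at line 1 remove [biws,lvodn,fup] add [lyf,uaeuy,sff] -> 9 lines: nvhr lyf uaeuy sff kriom qjgg ayj xakwl cfax
Hunk 2: at line 5 remove [qjgg,ayj] add [dpsi,vbk] -> 9 lines: nvhr lyf uaeuy sff kriom dpsi vbk xakwl cfax
Hunk 3: at line 3 remove [sff] add [opzz,fcjtw] -> 10 lines: nvhr lyf uaeuy opzz fcjtw kriom dpsi vbk xakwl cfax
Hunk 4: at line 4 remove [kriom,dpsi,vbk] add [wvfb] -> 8 lines: nvhr lyf uaeuy opzz fcjtw wvfb xakwl cfax
Hunk 5: at line 1 remove [uaeuy,opzz,fcjtw] add [vvmy,wtixp,zesui] -> 8 lines: nvhr lyf vvmy wtixp zesui wvfb xakwl cfax
Hunk 6: at line 3 remove [wtixp] add [eghan,qpaot,cux] -> 10 lines: nvhr lyf vvmy eghan qpaot cux zesui wvfb xakwl cfax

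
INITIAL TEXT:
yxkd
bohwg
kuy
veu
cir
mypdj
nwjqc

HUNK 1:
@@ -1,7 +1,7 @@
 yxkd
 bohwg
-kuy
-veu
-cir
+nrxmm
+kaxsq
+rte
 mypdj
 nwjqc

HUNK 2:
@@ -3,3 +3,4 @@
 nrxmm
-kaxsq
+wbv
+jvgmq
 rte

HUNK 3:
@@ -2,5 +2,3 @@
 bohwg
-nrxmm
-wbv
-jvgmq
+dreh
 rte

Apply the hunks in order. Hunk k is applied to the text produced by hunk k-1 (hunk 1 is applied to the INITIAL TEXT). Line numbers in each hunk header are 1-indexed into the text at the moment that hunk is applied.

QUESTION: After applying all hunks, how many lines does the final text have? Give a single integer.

Hunk 1: at line 1 remove [kuy,veu,cir] add [nrxmm,kaxsq,rte] -> 7 lines: yxkd bohwg nrxmm kaxsq rte mypdj nwjqc
Hunk 2: at line 3 remove [kaxsq] add [wbv,jvgmq] -> 8 lines: yxkd bohwg nrxmm wbv jvgmq rte mypdj nwjqc
Hunk 3: at line 2 remove [nrxmm,wbv,jvgmq] add [dreh] -> 6 lines: yxkd bohwg dreh rte mypdj nwjqc
Final line count: 6

Answer: 6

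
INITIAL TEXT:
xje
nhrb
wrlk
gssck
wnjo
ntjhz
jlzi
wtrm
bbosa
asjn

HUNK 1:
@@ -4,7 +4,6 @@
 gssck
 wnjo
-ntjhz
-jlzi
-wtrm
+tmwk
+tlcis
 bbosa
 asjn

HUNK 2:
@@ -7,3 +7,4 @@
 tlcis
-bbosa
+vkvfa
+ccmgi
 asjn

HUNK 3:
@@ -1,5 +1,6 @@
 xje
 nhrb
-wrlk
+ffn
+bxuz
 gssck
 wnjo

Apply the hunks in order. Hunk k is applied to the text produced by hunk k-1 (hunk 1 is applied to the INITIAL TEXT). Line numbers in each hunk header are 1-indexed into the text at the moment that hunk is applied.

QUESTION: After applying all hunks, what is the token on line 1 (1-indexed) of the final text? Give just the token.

Answer: xje

Derivation:
Hunk 1: at line 4 remove [ntjhz,jlzi,wtrm] add [tmwk,tlcis] -> 9 lines: xje nhrb wrlk gssck wnjo tmwk tlcis bbosa asjn
Hunk 2: at line 7 remove [bbosa] add [vkvfa,ccmgi] -> 10 lines: xje nhrb wrlk gssck wnjo tmwk tlcis vkvfa ccmgi asjn
Hunk 3: at line 1 remove [wrlk] add [ffn,bxuz] -> 11 lines: xje nhrb ffn bxuz gssck wnjo tmwk tlcis vkvfa ccmgi asjn
Final line 1: xje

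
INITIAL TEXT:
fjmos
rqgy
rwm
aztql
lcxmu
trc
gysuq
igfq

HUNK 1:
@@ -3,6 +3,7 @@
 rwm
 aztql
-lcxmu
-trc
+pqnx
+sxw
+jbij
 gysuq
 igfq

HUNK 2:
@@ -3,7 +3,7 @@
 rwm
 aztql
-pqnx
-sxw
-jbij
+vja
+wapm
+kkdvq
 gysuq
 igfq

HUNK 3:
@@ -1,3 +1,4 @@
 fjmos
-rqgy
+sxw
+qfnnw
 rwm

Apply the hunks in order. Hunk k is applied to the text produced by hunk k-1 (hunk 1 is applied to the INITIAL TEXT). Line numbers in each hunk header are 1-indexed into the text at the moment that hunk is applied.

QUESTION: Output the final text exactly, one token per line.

Hunk 1: at line 3 remove [lcxmu,trc] add [pqnx,sxw,jbij] -> 9 lines: fjmos rqgy rwm aztql pqnx sxw jbij gysuq igfq
Hunk 2: at line 3 remove [pqnx,sxw,jbij] add [vja,wapm,kkdvq] -> 9 lines: fjmos rqgy rwm aztql vja wapm kkdvq gysuq igfq
Hunk 3: at line 1 remove [rqgy] add [sxw,qfnnw] -> 10 lines: fjmos sxw qfnnw rwm aztql vja wapm kkdvq gysuq igfq

Answer: fjmos
sxw
qfnnw
rwm
aztql
vja
wapm
kkdvq
gysuq
igfq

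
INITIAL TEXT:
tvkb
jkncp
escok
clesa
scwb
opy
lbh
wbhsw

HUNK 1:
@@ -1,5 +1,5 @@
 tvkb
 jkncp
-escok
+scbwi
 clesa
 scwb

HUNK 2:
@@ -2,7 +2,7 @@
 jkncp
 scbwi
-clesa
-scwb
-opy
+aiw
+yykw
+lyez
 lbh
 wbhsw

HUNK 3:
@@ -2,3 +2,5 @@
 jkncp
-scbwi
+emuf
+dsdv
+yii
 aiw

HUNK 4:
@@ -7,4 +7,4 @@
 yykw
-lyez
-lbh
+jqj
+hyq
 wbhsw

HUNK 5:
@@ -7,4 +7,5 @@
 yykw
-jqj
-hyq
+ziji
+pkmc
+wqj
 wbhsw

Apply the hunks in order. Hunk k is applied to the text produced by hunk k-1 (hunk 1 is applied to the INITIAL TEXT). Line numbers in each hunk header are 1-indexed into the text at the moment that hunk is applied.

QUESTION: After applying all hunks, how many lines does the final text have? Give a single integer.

Hunk 1: at line 1 remove [escok] add [scbwi] -> 8 lines: tvkb jkncp scbwi clesa scwb opy lbh wbhsw
Hunk 2: at line 2 remove [clesa,scwb,opy] add [aiw,yykw,lyez] -> 8 lines: tvkb jkncp scbwi aiw yykw lyez lbh wbhsw
Hunk 3: at line 2 remove [scbwi] add [emuf,dsdv,yii] -> 10 lines: tvkb jkncp emuf dsdv yii aiw yykw lyez lbh wbhsw
Hunk 4: at line 7 remove [lyez,lbh] add [jqj,hyq] -> 10 lines: tvkb jkncp emuf dsdv yii aiw yykw jqj hyq wbhsw
Hunk 5: at line 7 remove [jqj,hyq] add [ziji,pkmc,wqj] -> 11 lines: tvkb jkncp emuf dsdv yii aiw yykw ziji pkmc wqj wbhsw
Final line count: 11

Answer: 11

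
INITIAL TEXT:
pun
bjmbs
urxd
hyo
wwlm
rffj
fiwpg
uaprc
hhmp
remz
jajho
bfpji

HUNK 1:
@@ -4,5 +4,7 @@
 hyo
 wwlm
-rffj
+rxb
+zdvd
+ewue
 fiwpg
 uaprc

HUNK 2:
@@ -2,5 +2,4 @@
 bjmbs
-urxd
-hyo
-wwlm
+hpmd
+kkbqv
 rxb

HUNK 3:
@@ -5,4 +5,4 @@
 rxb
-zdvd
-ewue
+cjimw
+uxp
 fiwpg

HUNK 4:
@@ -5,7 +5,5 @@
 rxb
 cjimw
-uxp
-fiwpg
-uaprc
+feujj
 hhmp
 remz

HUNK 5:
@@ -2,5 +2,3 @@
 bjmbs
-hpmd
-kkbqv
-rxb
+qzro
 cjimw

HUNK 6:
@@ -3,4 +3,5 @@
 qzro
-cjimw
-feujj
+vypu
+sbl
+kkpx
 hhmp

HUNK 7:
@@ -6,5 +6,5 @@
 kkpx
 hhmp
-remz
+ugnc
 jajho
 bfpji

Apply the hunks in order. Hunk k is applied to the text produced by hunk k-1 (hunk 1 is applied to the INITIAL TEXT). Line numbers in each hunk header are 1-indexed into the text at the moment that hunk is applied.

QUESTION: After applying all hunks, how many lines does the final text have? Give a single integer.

Answer: 10

Derivation:
Hunk 1: at line 4 remove [rffj] add [rxb,zdvd,ewue] -> 14 lines: pun bjmbs urxd hyo wwlm rxb zdvd ewue fiwpg uaprc hhmp remz jajho bfpji
Hunk 2: at line 2 remove [urxd,hyo,wwlm] add [hpmd,kkbqv] -> 13 lines: pun bjmbs hpmd kkbqv rxb zdvd ewue fiwpg uaprc hhmp remz jajho bfpji
Hunk 3: at line 5 remove [zdvd,ewue] add [cjimw,uxp] -> 13 lines: pun bjmbs hpmd kkbqv rxb cjimw uxp fiwpg uaprc hhmp remz jajho bfpji
Hunk 4: at line 5 remove [uxp,fiwpg,uaprc] add [feujj] -> 11 lines: pun bjmbs hpmd kkbqv rxb cjimw feujj hhmp remz jajho bfpji
Hunk 5: at line 2 remove [hpmd,kkbqv,rxb] add [qzro] -> 9 lines: pun bjmbs qzro cjimw feujj hhmp remz jajho bfpji
Hunk 6: at line 3 remove [cjimw,feujj] add [vypu,sbl,kkpx] -> 10 lines: pun bjmbs qzro vypu sbl kkpx hhmp remz jajho bfpji
Hunk 7: at line 6 remove [remz] add [ugnc] -> 10 lines: pun bjmbs qzro vypu sbl kkpx hhmp ugnc jajho bfpji
Final line count: 10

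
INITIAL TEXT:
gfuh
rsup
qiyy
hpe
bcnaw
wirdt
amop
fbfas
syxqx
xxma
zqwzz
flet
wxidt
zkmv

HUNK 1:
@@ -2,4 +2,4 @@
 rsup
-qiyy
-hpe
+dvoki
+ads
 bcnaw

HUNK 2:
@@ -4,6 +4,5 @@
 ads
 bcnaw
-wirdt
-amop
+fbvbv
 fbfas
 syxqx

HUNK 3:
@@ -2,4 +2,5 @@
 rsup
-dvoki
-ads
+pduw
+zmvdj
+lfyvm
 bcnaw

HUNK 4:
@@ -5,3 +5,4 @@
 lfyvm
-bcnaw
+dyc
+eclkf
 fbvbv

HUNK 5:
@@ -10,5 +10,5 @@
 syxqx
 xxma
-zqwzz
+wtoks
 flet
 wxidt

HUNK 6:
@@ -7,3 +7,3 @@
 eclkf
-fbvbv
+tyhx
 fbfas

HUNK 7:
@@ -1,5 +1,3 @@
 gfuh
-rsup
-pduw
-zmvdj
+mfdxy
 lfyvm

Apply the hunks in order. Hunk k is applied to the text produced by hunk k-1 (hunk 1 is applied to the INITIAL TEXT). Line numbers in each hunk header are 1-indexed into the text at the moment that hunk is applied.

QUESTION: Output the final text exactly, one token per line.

Hunk 1: at line 2 remove [qiyy,hpe] add [dvoki,ads] -> 14 lines: gfuh rsup dvoki ads bcnaw wirdt amop fbfas syxqx xxma zqwzz flet wxidt zkmv
Hunk 2: at line 4 remove [wirdt,amop] add [fbvbv] -> 13 lines: gfuh rsup dvoki ads bcnaw fbvbv fbfas syxqx xxma zqwzz flet wxidt zkmv
Hunk 3: at line 2 remove [dvoki,ads] add [pduw,zmvdj,lfyvm] -> 14 lines: gfuh rsup pduw zmvdj lfyvm bcnaw fbvbv fbfas syxqx xxma zqwzz flet wxidt zkmv
Hunk 4: at line 5 remove [bcnaw] add [dyc,eclkf] -> 15 lines: gfuh rsup pduw zmvdj lfyvm dyc eclkf fbvbv fbfas syxqx xxma zqwzz flet wxidt zkmv
Hunk 5: at line 10 remove [zqwzz] add [wtoks] -> 15 lines: gfuh rsup pduw zmvdj lfyvm dyc eclkf fbvbv fbfas syxqx xxma wtoks flet wxidt zkmv
Hunk 6: at line 7 remove [fbvbv] add [tyhx] -> 15 lines: gfuh rsup pduw zmvdj lfyvm dyc eclkf tyhx fbfas syxqx xxma wtoks flet wxidt zkmv
Hunk 7: at line 1 remove [rsup,pduw,zmvdj] add [mfdxy] -> 13 lines: gfuh mfdxy lfyvm dyc eclkf tyhx fbfas syxqx xxma wtoks flet wxidt zkmv

Answer: gfuh
mfdxy
lfyvm
dyc
eclkf
tyhx
fbfas
syxqx
xxma
wtoks
flet
wxidt
zkmv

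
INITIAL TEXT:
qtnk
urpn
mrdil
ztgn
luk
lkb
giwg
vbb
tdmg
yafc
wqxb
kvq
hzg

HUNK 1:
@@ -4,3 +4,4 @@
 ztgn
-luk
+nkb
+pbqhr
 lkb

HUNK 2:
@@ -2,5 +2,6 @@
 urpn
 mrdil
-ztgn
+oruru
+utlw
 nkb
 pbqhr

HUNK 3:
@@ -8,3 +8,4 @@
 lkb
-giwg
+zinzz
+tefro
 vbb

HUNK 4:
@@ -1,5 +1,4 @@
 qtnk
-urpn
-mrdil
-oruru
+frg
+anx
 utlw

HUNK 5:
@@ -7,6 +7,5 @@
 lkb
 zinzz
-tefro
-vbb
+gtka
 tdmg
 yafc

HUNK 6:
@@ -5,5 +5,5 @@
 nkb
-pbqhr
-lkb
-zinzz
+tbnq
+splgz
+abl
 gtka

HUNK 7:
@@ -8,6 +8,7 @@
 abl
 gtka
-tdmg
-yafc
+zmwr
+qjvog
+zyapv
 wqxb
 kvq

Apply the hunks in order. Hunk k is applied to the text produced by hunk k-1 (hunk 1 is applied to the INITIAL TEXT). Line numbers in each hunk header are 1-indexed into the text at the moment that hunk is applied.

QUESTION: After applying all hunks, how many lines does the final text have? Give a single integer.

Answer: 15

Derivation:
Hunk 1: at line 4 remove [luk] add [nkb,pbqhr] -> 14 lines: qtnk urpn mrdil ztgn nkb pbqhr lkb giwg vbb tdmg yafc wqxb kvq hzg
Hunk 2: at line 2 remove [ztgn] add [oruru,utlw] -> 15 lines: qtnk urpn mrdil oruru utlw nkb pbqhr lkb giwg vbb tdmg yafc wqxb kvq hzg
Hunk 3: at line 8 remove [giwg] add [zinzz,tefro] -> 16 lines: qtnk urpn mrdil oruru utlw nkb pbqhr lkb zinzz tefro vbb tdmg yafc wqxb kvq hzg
Hunk 4: at line 1 remove [urpn,mrdil,oruru] add [frg,anx] -> 15 lines: qtnk frg anx utlw nkb pbqhr lkb zinzz tefro vbb tdmg yafc wqxb kvq hzg
Hunk 5: at line 7 remove [tefro,vbb] add [gtka] -> 14 lines: qtnk frg anx utlw nkb pbqhr lkb zinzz gtka tdmg yafc wqxb kvq hzg
Hunk 6: at line 5 remove [pbqhr,lkb,zinzz] add [tbnq,splgz,abl] -> 14 lines: qtnk frg anx utlw nkb tbnq splgz abl gtka tdmg yafc wqxb kvq hzg
Hunk 7: at line 8 remove [tdmg,yafc] add [zmwr,qjvog,zyapv] -> 15 lines: qtnk frg anx utlw nkb tbnq splgz abl gtka zmwr qjvog zyapv wqxb kvq hzg
Final line count: 15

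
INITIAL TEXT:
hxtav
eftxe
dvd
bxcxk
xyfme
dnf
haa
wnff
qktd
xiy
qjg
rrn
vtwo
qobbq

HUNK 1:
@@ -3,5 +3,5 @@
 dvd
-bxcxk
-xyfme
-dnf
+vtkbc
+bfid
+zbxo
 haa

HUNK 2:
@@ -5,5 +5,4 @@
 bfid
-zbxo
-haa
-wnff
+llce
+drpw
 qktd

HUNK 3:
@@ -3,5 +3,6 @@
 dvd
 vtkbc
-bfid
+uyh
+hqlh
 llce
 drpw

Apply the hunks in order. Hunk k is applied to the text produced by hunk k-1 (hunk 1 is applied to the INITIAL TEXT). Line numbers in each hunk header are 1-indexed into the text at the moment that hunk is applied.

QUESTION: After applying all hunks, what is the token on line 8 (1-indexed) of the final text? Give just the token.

Hunk 1: at line 3 remove [bxcxk,xyfme,dnf] add [vtkbc,bfid,zbxo] -> 14 lines: hxtav eftxe dvd vtkbc bfid zbxo haa wnff qktd xiy qjg rrn vtwo qobbq
Hunk 2: at line 5 remove [zbxo,haa,wnff] add [llce,drpw] -> 13 lines: hxtav eftxe dvd vtkbc bfid llce drpw qktd xiy qjg rrn vtwo qobbq
Hunk 3: at line 3 remove [bfid] add [uyh,hqlh] -> 14 lines: hxtav eftxe dvd vtkbc uyh hqlh llce drpw qktd xiy qjg rrn vtwo qobbq
Final line 8: drpw

Answer: drpw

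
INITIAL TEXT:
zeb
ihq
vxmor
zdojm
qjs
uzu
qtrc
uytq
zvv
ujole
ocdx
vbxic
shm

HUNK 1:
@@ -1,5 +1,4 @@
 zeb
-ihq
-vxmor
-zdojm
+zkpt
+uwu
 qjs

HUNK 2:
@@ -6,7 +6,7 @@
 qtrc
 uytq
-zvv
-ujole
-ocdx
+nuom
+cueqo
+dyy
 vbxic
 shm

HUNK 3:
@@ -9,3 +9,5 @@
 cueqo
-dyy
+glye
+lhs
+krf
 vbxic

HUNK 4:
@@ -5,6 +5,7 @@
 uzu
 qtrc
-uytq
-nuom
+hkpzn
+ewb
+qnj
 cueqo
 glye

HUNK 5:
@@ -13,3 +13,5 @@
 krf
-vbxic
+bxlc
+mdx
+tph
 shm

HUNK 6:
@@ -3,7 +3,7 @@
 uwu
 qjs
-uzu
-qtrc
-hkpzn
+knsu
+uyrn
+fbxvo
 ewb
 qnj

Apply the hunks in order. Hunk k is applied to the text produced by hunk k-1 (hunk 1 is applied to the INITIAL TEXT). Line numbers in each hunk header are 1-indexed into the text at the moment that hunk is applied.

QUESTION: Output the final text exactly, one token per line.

Hunk 1: at line 1 remove [ihq,vxmor,zdojm] add [zkpt,uwu] -> 12 lines: zeb zkpt uwu qjs uzu qtrc uytq zvv ujole ocdx vbxic shm
Hunk 2: at line 6 remove [zvv,ujole,ocdx] add [nuom,cueqo,dyy] -> 12 lines: zeb zkpt uwu qjs uzu qtrc uytq nuom cueqo dyy vbxic shm
Hunk 3: at line 9 remove [dyy] add [glye,lhs,krf] -> 14 lines: zeb zkpt uwu qjs uzu qtrc uytq nuom cueqo glye lhs krf vbxic shm
Hunk 4: at line 5 remove [uytq,nuom] add [hkpzn,ewb,qnj] -> 15 lines: zeb zkpt uwu qjs uzu qtrc hkpzn ewb qnj cueqo glye lhs krf vbxic shm
Hunk 5: at line 13 remove [vbxic] add [bxlc,mdx,tph] -> 17 lines: zeb zkpt uwu qjs uzu qtrc hkpzn ewb qnj cueqo glye lhs krf bxlc mdx tph shm
Hunk 6: at line 3 remove [uzu,qtrc,hkpzn] add [knsu,uyrn,fbxvo] -> 17 lines: zeb zkpt uwu qjs knsu uyrn fbxvo ewb qnj cueqo glye lhs krf bxlc mdx tph shm

Answer: zeb
zkpt
uwu
qjs
knsu
uyrn
fbxvo
ewb
qnj
cueqo
glye
lhs
krf
bxlc
mdx
tph
shm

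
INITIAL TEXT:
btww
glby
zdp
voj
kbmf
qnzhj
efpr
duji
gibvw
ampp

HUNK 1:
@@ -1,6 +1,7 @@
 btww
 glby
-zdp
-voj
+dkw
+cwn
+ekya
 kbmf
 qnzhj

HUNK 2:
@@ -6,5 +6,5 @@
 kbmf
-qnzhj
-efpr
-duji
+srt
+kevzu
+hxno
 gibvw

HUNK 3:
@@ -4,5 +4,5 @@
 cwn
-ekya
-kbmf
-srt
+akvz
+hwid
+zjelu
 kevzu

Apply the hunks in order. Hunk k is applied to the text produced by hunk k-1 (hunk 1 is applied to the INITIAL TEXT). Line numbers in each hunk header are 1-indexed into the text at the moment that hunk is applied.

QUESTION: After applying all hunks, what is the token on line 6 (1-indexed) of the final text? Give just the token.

Hunk 1: at line 1 remove [zdp,voj] add [dkw,cwn,ekya] -> 11 lines: btww glby dkw cwn ekya kbmf qnzhj efpr duji gibvw ampp
Hunk 2: at line 6 remove [qnzhj,efpr,duji] add [srt,kevzu,hxno] -> 11 lines: btww glby dkw cwn ekya kbmf srt kevzu hxno gibvw ampp
Hunk 3: at line 4 remove [ekya,kbmf,srt] add [akvz,hwid,zjelu] -> 11 lines: btww glby dkw cwn akvz hwid zjelu kevzu hxno gibvw ampp
Final line 6: hwid

Answer: hwid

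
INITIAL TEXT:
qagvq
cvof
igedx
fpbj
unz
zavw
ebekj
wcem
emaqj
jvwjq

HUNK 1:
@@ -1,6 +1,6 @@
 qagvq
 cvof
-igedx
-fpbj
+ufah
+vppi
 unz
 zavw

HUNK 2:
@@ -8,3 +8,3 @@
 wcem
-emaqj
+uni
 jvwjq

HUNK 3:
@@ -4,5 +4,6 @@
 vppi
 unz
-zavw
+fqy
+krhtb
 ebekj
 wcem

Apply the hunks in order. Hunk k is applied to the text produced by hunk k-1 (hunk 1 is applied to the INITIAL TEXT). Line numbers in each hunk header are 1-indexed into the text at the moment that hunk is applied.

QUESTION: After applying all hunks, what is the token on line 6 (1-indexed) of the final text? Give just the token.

Answer: fqy

Derivation:
Hunk 1: at line 1 remove [igedx,fpbj] add [ufah,vppi] -> 10 lines: qagvq cvof ufah vppi unz zavw ebekj wcem emaqj jvwjq
Hunk 2: at line 8 remove [emaqj] add [uni] -> 10 lines: qagvq cvof ufah vppi unz zavw ebekj wcem uni jvwjq
Hunk 3: at line 4 remove [zavw] add [fqy,krhtb] -> 11 lines: qagvq cvof ufah vppi unz fqy krhtb ebekj wcem uni jvwjq
Final line 6: fqy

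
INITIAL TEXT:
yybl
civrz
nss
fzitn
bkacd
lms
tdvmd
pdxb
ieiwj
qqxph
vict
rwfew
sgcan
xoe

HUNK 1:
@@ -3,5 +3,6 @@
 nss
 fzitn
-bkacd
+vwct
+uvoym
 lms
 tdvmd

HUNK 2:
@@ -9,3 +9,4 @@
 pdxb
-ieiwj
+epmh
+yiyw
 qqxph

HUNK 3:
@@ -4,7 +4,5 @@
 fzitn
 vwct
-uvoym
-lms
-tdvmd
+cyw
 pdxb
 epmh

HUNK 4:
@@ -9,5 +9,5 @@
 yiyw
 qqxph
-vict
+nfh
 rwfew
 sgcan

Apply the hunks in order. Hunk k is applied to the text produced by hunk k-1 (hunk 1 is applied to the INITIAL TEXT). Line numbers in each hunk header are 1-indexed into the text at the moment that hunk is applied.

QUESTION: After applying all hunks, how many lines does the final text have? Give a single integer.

Answer: 14

Derivation:
Hunk 1: at line 3 remove [bkacd] add [vwct,uvoym] -> 15 lines: yybl civrz nss fzitn vwct uvoym lms tdvmd pdxb ieiwj qqxph vict rwfew sgcan xoe
Hunk 2: at line 9 remove [ieiwj] add [epmh,yiyw] -> 16 lines: yybl civrz nss fzitn vwct uvoym lms tdvmd pdxb epmh yiyw qqxph vict rwfew sgcan xoe
Hunk 3: at line 4 remove [uvoym,lms,tdvmd] add [cyw] -> 14 lines: yybl civrz nss fzitn vwct cyw pdxb epmh yiyw qqxph vict rwfew sgcan xoe
Hunk 4: at line 9 remove [vict] add [nfh] -> 14 lines: yybl civrz nss fzitn vwct cyw pdxb epmh yiyw qqxph nfh rwfew sgcan xoe
Final line count: 14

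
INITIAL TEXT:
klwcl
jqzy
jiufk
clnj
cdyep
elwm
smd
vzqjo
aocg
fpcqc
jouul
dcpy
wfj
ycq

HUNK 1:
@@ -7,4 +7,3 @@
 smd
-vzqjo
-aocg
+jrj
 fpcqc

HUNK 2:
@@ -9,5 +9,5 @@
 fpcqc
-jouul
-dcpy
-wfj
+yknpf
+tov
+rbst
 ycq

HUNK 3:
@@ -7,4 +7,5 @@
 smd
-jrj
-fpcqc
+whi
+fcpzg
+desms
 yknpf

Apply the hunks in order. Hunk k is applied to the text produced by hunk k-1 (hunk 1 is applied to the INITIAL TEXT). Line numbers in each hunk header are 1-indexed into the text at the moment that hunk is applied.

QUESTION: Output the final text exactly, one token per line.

Hunk 1: at line 7 remove [vzqjo,aocg] add [jrj] -> 13 lines: klwcl jqzy jiufk clnj cdyep elwm smd jrj fpcqc jouul dcpy wfj ycq
Hunk 2: at line 9 remove [jouul,dcpy,wfj] add [yknpf,tov,rbst] -> 13 lines: klwcl jqzy jiufk clnj cdyep elwm smd jrj fpcqc yknpf tov rbst ycq
Hunk 3: at line 7 remove [jrj,fpcqc] add [whi,fcpzg,desms] -> 14 lines: klwcl jqzy jiufk clnj cdyep elwm smd whi fcpzg desms yknpf tov rbst ycq

Answer: klwcl
jqzy
jiufk
clnj
cdyep
elwm
smd
whi
fcpzg
desms
yknpf
tov
rbst
ycq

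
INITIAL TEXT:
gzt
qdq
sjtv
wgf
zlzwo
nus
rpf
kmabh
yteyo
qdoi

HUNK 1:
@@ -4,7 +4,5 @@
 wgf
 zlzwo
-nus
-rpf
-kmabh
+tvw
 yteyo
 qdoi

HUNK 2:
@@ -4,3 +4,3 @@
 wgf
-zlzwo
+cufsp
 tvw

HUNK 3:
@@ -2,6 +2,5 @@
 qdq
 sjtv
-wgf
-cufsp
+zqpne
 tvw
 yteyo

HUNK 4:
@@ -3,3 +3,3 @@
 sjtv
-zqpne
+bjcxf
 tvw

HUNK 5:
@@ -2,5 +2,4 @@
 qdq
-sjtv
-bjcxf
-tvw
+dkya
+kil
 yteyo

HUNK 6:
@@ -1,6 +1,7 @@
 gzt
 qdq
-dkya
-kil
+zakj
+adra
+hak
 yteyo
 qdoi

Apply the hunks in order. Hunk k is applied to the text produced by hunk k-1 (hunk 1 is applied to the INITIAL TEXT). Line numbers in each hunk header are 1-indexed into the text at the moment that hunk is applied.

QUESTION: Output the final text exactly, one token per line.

Hunk 1: at line 4 remove [nus,rpf,kmabh] add [tvw] -> 8 lines: gzt qdq sjtv wgf zlzwo tvw yteyo qdoi
Hunk 2: at line 4 remove [zlzwo] add [cufsp] -> 8 lines: gzt qdq sjtv wgf cufsp tvw yteyo qdoi
Hunk 3: at line 2 remove [wgf,cufsp] add [zqpne] -> 7 lines: gzt qdq sjtv zqpne tvw yteyo qdoi
Hunk 4: at line 3 remove [zqpne] add [bjcxf] -> 7 lines: gzt qdq sjtv bjcxf tvw yteyo qdoi
Hunk 5: at line 2 remove [sjtv,bjcxf,tvw] add [dkya,kil] -> 6 lines: gzt qdq dkya kil yteyo qdoi
Hunk 6: at line 1 remove [dkya,kil] add [zakj,adra,hak] -> 7 lines: gzt qdq zakj adra hak yteyo qdoi

Answer: gzt
qdq
zakj
adra
hak
yteyo
qdoi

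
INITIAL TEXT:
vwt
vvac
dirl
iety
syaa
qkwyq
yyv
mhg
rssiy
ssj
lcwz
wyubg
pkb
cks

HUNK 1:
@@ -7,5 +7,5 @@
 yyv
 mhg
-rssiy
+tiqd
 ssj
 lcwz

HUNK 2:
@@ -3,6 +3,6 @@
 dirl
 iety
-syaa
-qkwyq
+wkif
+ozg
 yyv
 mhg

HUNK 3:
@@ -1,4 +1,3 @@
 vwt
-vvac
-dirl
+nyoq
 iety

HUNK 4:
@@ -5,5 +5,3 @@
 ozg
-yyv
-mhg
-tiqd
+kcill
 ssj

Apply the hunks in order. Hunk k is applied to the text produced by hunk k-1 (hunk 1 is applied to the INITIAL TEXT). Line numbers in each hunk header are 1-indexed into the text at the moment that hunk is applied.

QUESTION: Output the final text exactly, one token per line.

Answer: vwt
nyoq
iety
wkif
ozg
kcill
ssj
lcwz
wyubg
pkb
cks

Derivation:
Hunk 1: at line 7 remove [rssiy] add [tiqd] -> 14 lines: vwt vvac dirl iety syaa qkwyq yyv mhg tiqd ssj lcwz wyubg pkb cks
Hunk 2: at line 3 remove [syaa,qkwyq] add [wkif,ozg] -> 14 lines: vwt vvac dirl iety wkif ozg yyv mhg tiqd ssj lcwz wyubg pkb cks
Hunk 3: at line 1 remove [vvac,dirl] add [nyoq] -> 13 lines: vwt nyoq iety wkif ozg yyv mhg tiqd ssj lcwz wyubg pkb cks
Hunk 4: at line 5 remove [yyv,mhg,tiqd] add [kcill] -> 11 lines: vwt nyoq iety wkif ozg kcill ssj lcwz wyubg pkb cks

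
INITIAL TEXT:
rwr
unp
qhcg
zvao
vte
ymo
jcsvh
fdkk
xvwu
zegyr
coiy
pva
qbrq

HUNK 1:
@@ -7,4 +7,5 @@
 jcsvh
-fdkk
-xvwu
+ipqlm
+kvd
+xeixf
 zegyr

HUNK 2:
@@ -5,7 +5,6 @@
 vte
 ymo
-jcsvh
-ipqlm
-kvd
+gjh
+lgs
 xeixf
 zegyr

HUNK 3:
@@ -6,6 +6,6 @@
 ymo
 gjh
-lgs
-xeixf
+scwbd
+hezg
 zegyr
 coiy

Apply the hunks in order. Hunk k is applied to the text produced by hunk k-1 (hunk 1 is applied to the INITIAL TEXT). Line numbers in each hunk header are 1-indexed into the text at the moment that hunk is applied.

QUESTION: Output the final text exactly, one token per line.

Hunk 1: at line 7 remove [fdkk,xvwu] add [ipqlm,kvd,xeixf] -> 14 lines: rwr unp qhcg zvao vte ymo jcsvh ipqlm kvd xeixf zegyr coiy pva qbrq
Hunk 2: at line 5 remove [jcsvh,ipqlm,kvd] add [gjh,lgs] -> 13 lines: rwr unp qhcg zvao vte ymo gjh lgs xeixf zegyr coiy pva qbrq
Hunk 3: at line 6 remove [lgs,xeixf] add [scwbd,hezg] -> 13 lines: rwr unp qhcg zvao vte ymo gjh scwbd hezg zegyr coiy pva qbrq

Answer: rwr
unp
qhcg
zvao
vte
ymo
gjh
scwbd
hezg
zegyr
coiy
pva
qbrq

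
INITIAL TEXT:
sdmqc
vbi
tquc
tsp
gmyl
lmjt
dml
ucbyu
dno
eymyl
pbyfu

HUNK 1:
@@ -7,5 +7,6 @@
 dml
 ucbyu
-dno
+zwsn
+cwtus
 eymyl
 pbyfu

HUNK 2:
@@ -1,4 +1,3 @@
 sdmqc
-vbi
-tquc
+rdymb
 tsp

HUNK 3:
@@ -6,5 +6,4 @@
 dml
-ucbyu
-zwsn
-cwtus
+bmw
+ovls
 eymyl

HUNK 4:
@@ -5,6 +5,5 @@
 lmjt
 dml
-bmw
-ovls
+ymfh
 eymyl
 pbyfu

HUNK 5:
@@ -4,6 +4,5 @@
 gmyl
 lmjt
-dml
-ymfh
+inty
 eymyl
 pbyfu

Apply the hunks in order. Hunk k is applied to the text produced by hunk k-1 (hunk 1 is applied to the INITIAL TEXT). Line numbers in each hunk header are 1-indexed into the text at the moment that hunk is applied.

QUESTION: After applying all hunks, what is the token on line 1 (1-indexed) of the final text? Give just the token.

Answer: sdmqc

Derivation:
Hunk 1: at line 7 remove [dno] add [zwsn,cwtus] -> 12 lines: sdmqc vbi tquc tsp gmyl lmjt dml ucbyu zwsn cwtus eymyl pbyfu
Hunk 2: at line 1 remove [vbi,tquc] add [rdymb] -> 11 lines: sdmqc rdymb tsp gmyl lmjt dml ucbyu zwsn cwtus eymyl pbyfu
Hunk 3: at line 6 remove [ucbyu,zwsn,cwtus] add [bmw,ovls] -> 10 lines: sdmqc rdymb tsp gmyl lmjt dml bmw ovls eymyl pbyfu
Hunk 4: at line 5 remove [bmw,ovls] add [ymfh] -> 9 lines: sdmqc rdymb tsp gmyl lmjt dml ymfh eymyl pbyfu
Hunk 5: at line 4 remove [dml,ymfh] add [inty] -> 8 lines: sdmqc rdymb tsp gmyl lmjt inty eymyl pbyfu
Final line 1: sdmqc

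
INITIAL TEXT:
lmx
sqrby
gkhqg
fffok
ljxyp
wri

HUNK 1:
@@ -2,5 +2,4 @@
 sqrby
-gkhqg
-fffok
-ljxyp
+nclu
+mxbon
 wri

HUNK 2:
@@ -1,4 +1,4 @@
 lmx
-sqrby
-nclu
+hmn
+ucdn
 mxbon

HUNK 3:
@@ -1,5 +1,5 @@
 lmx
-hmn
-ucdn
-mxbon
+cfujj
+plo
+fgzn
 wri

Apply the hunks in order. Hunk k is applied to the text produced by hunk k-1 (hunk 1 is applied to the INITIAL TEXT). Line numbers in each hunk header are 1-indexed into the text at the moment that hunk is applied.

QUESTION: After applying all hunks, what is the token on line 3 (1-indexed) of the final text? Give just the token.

Answer: plo

Derivation:
Hunk 1: at line 2 remove [gkhqg,fffok,ljxyp] add [nclu,mxbon] -> 5 lines: lmx sqrby nclu mxbon wri
Hunk 2: at line 1 remove [sqrby,nclu] add [hmn,ucdn] -> 5 lines: lmx hmn ucdn mxbon wri
Hunk 3: at line 1 remove [hmn,ucdn,mxbon] add [cfujj,plo,fgzn] -> 5 lines: lmx cfujj plo fgzn wri
Final line 3: plo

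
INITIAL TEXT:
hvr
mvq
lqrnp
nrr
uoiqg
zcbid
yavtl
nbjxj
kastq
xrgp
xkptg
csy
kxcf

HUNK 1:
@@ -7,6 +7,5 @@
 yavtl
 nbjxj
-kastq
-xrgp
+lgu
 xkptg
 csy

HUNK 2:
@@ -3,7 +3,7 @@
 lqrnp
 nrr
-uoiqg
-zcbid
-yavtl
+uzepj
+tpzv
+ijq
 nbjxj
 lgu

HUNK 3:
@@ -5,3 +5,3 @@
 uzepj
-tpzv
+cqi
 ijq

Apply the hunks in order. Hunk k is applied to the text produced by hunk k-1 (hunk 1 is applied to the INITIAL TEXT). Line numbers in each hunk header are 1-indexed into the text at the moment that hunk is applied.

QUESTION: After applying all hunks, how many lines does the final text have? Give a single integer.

Answer: 12

Derivation:
Hunk 1: at line 7 remove [kastq,xrgp] add [lgu] -> 12 lines: hvr mvq lqrnp nrr uoiqg zcbid yavtl nbjxj lgu xkptg csy kxcf
Hunk 2: at line 3 remove [uoiqg,zcbid,yavtl] add [uzepj,tpzv,ijq] -> 12 lines: hvr mvq lqrnp nrr uzepj tpzv ijq nbjxj lgu xkptg csy kxcf
Hunk 3: at line 5 remove [tpzv] add [cqi] -> 12 lines: hvr mvq lqrnp nrr uzepj cqi ijq nbjxj lgu xkptg csy kxcf
Final line count: 12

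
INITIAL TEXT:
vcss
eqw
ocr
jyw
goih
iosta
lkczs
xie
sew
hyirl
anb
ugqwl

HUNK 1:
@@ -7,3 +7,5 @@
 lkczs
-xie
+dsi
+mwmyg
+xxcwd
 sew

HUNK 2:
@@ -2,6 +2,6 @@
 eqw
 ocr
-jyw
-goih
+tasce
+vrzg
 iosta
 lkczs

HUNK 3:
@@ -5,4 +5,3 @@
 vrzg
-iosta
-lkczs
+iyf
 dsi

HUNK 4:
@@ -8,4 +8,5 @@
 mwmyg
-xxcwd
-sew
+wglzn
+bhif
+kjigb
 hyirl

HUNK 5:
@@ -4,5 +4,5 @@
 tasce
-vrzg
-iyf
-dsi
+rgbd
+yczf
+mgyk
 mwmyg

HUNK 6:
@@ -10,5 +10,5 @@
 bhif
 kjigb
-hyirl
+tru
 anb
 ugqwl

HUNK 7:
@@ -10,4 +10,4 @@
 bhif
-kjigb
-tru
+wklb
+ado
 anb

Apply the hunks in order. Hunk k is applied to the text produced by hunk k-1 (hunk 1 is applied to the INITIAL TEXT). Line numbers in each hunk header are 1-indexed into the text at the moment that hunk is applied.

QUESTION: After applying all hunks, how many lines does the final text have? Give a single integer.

Answer: 14

Derivation:
Hunk 1: at line 7 remove [xie] add [dsi,mwmyg,xxcwd] -> 14 lines: vcss eqw ocr jyw goih iosta lkczs dsi mwmyg xxcwd sew hyirl anb ugqwl
Hunk 2: at line 2 remove [jyw,goih] add [tasce,vrzg] -> 14 lines: vcss eqw ocr tasce vrzg iosta lkczs dsi mwmyg xxcwd sew hyirl anb ugqwl
Hunk 3: at line 5 remove [iosta,lkczs] add [iyf] -> 13 lines: vcss eqw ocr tasce vrzg iyf dsi mwmyg xxcwd sew hyirl anb ugqwl
Hunk 4: at line 8 remove [xxcwd,sew] add [wglzn,bhif,kjigb] -> 14 lines: vcss eqw ocr tasce vrzg iyf dsi mwmyg wglzn bhif kjigb hyirl anb ugqwl
Hunk 5: at line 4 remove [vrzg,iyf,dsi] add [rgbd,yczf,mgyk] -> 14 lines: vcss eqw ocr tasce rgbd yczf mgyk mwmyg wglzn bhif kjigb hyirl anb ugqwl
Hunk 6: at line 10 remove [hyirl] add [tru] -> 14 lines: vcss eqw ocr tasce rgbd yczf mgyk mwmyg wglzn bhif kjigb tru anb ugqwl
Hunk 7: at line 10 remove [kjigb,tru] add [wklb,ado] -> 14 lines: vcss eqw ocr tasce rgbd yczf mgyk mwmyg wglzn bhif wklb ado anb ugqwl
Final line count: 14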